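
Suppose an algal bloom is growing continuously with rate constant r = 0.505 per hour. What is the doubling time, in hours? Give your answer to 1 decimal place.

doubling time = ln(2) / |r| = 0.69315 / 0.505

doubling time ≈ 1.4 hours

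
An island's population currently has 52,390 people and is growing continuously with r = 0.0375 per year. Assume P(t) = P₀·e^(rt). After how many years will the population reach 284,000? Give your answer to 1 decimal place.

284000 = 52390 · e^(0.0375·t)
t = ln(284000/52390) / 0.0375 = ln(5.42088) / 0.0375 = 1.69026 / 0.0375

t ≈ 45.1 years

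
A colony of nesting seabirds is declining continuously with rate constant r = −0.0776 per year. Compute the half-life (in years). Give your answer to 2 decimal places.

half-life ≈ 8.93 years

half-life = ln(2) / |r| = 0.69315 / 0.0776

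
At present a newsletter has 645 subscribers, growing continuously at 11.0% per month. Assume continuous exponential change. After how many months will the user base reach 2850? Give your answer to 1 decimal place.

t ≈ 13.5 months

2850 = 645 · e^(0.11·t)
t = ln(2850/645) / 0.11 = ln(4.4186) / 0.11 = 1.48582 / 0.11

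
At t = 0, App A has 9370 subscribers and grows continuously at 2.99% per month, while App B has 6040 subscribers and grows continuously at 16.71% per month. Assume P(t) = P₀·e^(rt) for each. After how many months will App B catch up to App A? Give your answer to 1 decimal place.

9370·e^(0.0299t) = 6040·e^(0.1671t)
9370/6040 = e^((0.1671 − 0.0299)t) → ln(1.55132) = 0.1372·t
t = 0.43911 / 0.1372

t ≈ 3.2 months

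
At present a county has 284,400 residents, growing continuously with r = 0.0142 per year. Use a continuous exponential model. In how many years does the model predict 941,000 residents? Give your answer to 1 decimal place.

t ≈ 84.3 years

941000 = 284400 · e^(0.0142·t)
t = ln(941000/284400) / 0.0142 = ln(3.30872) / 0.0142 = 1.19656 / 0.0142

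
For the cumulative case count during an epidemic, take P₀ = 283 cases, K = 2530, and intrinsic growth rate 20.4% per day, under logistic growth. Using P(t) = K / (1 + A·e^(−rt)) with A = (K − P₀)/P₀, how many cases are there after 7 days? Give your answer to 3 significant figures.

≈ 871 cases

A = (2530 − 283)/283 = 7.93993
P(7) = 2530 / (1 + 7.93993·e^(−0.204·7)) = 2530 / (1 + 7.93993·0.239788)
= 2530 / 2.9039 ≈ 871.24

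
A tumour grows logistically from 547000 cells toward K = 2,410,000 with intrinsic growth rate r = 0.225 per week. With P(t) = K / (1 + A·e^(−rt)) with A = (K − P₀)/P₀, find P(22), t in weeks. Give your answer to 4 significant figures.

A = (2410000 − 547000)/547000 = 3.40585
P(22) = 2410000 / (1 + 3.40585·e^(−0.225·22)) = 2410000 / (1 + 3.40585·0.007083)
= 2410000 / 1.02413 ≈ 2353228.3

≈ 2,353,000 cells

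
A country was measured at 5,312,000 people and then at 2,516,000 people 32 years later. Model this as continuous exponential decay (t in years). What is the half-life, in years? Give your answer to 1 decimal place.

r = ln(2516000/5312000) / 32 = ln(0.47364) / 32 ≈ -0.023353 per year
half-life = ln 2 / |r| = 0.69315 / 0.023353

half-life ≈ 29.7 years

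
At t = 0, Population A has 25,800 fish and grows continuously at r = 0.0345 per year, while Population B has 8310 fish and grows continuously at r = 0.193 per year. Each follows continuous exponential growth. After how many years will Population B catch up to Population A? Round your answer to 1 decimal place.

25800·e^(0.0345t) = 8310·e^(0.193t)
25800/8310 = e^((0.193 − 0.0345)t) → ln(3.10469) = 0.1585·t
t = 1.13291 / 0.1585

t ≈ 7.1 years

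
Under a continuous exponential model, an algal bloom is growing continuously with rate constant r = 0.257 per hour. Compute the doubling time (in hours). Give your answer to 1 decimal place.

doubling time ≈ 2.7 hours

doubling time = ln(2) / |r| = 0.69315 / 0.257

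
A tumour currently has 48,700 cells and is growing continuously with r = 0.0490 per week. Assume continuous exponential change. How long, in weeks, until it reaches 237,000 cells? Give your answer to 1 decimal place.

t ≈ 32.3 weeks

237000 = 48700 · e^(0.049·t)
t = ln(237000/48700) / 0.049 = ln(4.86653) / 0.049 = 1.58238 / 0.049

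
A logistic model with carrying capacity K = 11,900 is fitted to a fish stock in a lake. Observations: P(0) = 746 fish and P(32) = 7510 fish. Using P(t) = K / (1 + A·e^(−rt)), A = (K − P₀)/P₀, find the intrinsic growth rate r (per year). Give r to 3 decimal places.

r ≈ 0.101 per year

A = (11900 − 746)/746 = 14.95174
7510 = 11900/(1 + 14.95174·e^(−r·32)) → e^(−32r) = (1.58455 − 1)/14.95174 = 0.039096
r = −ln(0.039096)/32 = 3.24173/32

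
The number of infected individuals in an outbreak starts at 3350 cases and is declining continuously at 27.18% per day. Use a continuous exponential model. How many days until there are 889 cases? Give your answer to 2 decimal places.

889 = 3350 · e^(-0.2718·t)
t = ln(889/3350) / -0.2718 = ln(0.26537) / -0.2718 = -1.32662 / -0.2718

t ≈ 4.88 days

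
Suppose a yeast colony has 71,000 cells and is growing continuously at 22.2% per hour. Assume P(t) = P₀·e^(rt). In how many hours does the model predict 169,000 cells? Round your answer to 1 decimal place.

169000 = 71000 · e^(0.222·t)
t = ln(169000/71000) / 0.222 = ln(2.38028) / 0.222 = 0.86722 / 0.222

t ≈ 3.9 hours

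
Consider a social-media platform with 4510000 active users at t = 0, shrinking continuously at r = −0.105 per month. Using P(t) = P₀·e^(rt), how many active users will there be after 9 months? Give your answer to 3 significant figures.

≈ 1,750,000 active users

P(9) = 4510000 · e^(-0.105·9) = 4510000 · e^(-0.945)
= 4510000 · 0.38868 ≈ 1752944.86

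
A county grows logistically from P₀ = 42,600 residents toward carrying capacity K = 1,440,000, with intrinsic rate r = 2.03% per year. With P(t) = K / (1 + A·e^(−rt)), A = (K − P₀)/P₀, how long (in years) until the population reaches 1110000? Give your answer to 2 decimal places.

A = (1440000 − 42600)/42600 = 32.80282
1110000 = 1440000/(1 + 32.80282·e^(−0.0203t)) → 1 + 32.80282·e^(−0.0203t) = 1.2973
e^(−0.0203t) = 0.009063 → t = ln(110.33675)/0.0203 = 4.70354/0.0203

t ≈ 231.70 years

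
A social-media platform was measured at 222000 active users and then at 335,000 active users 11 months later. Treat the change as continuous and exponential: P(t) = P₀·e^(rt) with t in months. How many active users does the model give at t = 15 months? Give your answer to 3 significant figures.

r = ln(335000/222000) / 11 ≈ 0.037405 per month
P(15) = 222000 · e^(0.037405·15) = 222000 · 1.75255 ≈ 389066.34

≈ 389,000 active users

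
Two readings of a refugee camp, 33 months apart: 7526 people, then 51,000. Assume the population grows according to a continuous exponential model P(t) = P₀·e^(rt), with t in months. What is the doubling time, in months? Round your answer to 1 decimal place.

r = ln(51000/7526) / 33 = ln(6.77651) / 33 ≈ 0.057984 per month
doubling time = ln 2 / |r| = 0.69315 / 0.057984

doubling time ≈ 12.0 months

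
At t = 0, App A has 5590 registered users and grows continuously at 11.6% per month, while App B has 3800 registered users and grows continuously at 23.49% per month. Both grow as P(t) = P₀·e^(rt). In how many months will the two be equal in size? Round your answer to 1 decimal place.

t ≈ 3.2 months

5590·e^(0.116t) = 3800·e^(0.2349t)
5590/3800 = e^((0.2349 − 0.116)t) → ln(1.47105) = 0.1189·t
t = 0.38598 / 0.1189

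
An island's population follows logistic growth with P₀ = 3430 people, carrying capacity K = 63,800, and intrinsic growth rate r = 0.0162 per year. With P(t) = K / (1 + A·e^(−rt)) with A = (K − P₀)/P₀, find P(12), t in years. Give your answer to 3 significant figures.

A = (63800 − 3430)/3430 = 17.60058
P(12) = 63800 / (1 + 17.60058·e^(−0.0162·12)) = 63800 / (1 + 17.60058·0.823329)
= 63800 / 15.49106 ≈ 4118.5

≈ 4,120 people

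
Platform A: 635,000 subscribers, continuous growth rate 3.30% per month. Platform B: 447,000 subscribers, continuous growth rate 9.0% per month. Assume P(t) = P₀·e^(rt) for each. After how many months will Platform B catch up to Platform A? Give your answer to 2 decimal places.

635000·e^(0.033t) = 447000·e^(0.09t)
635000/447000 = e^((0.09 − 0.033)t) → ln(1.42058) = 0.057·t
t = 0.35107 / 0.057

t ≈ 6.16 months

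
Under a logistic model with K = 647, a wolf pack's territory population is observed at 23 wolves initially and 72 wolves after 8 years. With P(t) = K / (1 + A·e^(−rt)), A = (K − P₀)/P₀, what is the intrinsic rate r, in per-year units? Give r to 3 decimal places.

A = (647 − 23)/23 = 27.13043
72 = 647/(1 + 27.13043·e^(−r·8)) → e^(−8r) = (8.98611 − 1)/27.13043 = 0.29436
r = −ln(0.29436)/8 = 1.22295/8

r ≈ 0.153 per year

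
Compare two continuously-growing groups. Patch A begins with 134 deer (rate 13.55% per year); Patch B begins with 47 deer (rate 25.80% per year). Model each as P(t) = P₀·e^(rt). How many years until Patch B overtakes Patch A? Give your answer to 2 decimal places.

t ≈ 8.55 years

134·e^(0.1355t) = 47·e^(0.258t)
134/47 = e^((0.258 − 0.1355)t) → ln(2.85106) = 0.1225·t
t = 1.04769 / 0.1225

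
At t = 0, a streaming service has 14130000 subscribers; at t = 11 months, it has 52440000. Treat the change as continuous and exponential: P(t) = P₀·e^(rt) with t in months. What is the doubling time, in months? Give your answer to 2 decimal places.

doubling time ≈ 5.81 months

r = ln(52440000/14130000) / 11 = ln(3.71125) / 11 ≈ 0.119215 per month
doubling time = ln 2 / |r| = 0.69315 / 0.119215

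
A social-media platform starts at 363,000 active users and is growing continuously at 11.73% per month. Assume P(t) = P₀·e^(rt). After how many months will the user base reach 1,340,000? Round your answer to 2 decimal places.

1340000 = 363000 · e^(0.1173·t)
t = ln(1340000/363000) / 0.1173 = ln(3.69146) / 0.1173 = 1.30602 / 0.1173

t ≈ 11.13 months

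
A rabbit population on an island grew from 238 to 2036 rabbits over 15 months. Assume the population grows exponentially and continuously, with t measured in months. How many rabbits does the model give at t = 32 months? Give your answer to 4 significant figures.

≈ 23,190 rabbits

r = ln(2036/238) / 15 ≈ 0.143098 per month
P(32) = 238 · e^(0.143098·32) = 238 · 97.43053 ≈ 23188.47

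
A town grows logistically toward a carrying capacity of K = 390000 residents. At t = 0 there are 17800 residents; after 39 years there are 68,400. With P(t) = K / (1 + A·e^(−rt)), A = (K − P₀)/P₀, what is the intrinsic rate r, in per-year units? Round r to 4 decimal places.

r ≈ 0.0383 per year

A = (390000 − 17800)/17800 = 20.91011
68400 = 390000/(1 + 20.91011·e^(−r·39)) → e^(−39r) = (5.70175 − 1)/20.91011 = 0.224856
r = −ln(0.224856)/39 = 1.4923/39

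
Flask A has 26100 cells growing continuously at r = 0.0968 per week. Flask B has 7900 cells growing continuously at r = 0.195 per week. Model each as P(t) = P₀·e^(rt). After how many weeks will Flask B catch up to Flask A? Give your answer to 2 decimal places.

t ≈ 12.17 weeks

26100·e^(0.0968t) = 7900·e^(0.195t)
26100/7900 = e^((0.195 − 0.0968)t) → ln(3.3038) = 0.0982·t
t = 1.19507 / 0.0982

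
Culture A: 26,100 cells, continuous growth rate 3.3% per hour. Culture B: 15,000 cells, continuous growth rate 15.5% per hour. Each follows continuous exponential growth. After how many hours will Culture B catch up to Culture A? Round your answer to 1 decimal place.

26100·e^(0.033t) = 15000·e^(0.155t)
26100/15000 = e^((0.155 − 0.033)t) → ln(1.74) = 0.122·t
t = 0.55389 / 0.122

t ≈ 4.5 hours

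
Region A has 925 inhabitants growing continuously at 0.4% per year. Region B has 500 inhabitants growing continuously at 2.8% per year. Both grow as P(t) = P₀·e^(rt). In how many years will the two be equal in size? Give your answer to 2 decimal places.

925·e^(0.004t) = 500·e^(0.028t)
925/500 = e^((0.028 − 0.004)t) → ln(1.85) = 0.024·t
t = 0.61519 / 0.024

t ≈ 25.63 years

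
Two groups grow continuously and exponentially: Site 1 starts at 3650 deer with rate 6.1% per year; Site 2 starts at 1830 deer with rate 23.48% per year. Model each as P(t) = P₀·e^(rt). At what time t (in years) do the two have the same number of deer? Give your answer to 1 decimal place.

3650·e^(0.061t) = 1830·e^(0.2348t)
3650/1830 = e^((0.2348 − 0.061)t) → ln(1.99454) = 0.1738·t
t = 0.69041 / 0.1738

t ≈ 4.0 years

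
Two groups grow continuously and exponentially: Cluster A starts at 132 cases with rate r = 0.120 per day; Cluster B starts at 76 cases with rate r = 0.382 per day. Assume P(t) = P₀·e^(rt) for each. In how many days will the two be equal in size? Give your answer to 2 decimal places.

132·e^(0.12t) = 76·e^(0.382t)
132/76 = e^((0.382 − 0.12)t) → ln(1.73684) = 0.262·t
t = 0.55207 / 0.262

t ≈ 2.11 days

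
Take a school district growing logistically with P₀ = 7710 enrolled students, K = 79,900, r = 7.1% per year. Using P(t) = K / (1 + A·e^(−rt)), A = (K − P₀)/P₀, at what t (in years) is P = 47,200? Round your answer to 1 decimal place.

t ≈ 36.7 years

A = (79900 − 7710)/7710 = 9.36316
47200 = 79900/(1 + 9.36316·e^(−0.071t)) → 1 + 9.36316·e^(−0.071t) = 1.6928
e^(−0.071t) = 0.073992 → t = ln(13.51503)/0.071 = 2.6038/0.071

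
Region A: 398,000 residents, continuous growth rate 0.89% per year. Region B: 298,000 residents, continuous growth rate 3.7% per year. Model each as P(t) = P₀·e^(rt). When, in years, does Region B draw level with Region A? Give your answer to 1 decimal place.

398000·e^(0.0089t) = 298000·e^(0.037t)
398000/298000 = e^((0.037 − 0.0089)t) → ln(1.33557) = 0.0281·t
t = 0.28936 / 0.0281

t ≈ 10.3 years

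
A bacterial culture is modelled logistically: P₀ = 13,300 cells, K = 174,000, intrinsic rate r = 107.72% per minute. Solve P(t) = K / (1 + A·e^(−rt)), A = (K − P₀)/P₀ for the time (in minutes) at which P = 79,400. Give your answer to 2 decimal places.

t ≈ 2.15 minutes

A = (174000 − 13300)/13300 = 12.08271
79400 = 174000/(1 + 12.08271·e^(−1.0772t)) → 1 + 12.08271·e^(−1.0772t) = 2.19144
e^(−1.0772t) = 0.098607 → t = ln(10.1413)/1.0772 = 2.31662/1.0772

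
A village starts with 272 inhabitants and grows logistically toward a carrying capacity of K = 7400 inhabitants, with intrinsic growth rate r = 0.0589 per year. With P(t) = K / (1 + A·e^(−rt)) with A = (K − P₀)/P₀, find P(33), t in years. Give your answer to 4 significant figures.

≈ 1,557 inhabitants

A = (7400 − 272)/272 = 26.20588
P(33) = 7400 / (1 + 26.20588·e^(−0.0589·33)) = 7400 / (1 + 26.20588·0.143173)
= 7400 / 4.75198 ≈ 1557.25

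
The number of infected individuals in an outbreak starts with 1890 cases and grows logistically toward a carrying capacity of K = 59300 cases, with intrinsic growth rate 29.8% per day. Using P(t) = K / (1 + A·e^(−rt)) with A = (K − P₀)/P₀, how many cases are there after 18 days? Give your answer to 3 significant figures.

≈ 51,900 cases

A = (59300 − 1890)/1890 = 30.37566
P(18) = 59300 / (1 + 30.37566·e^(−0.298·18)) = 59300 / (1 + 30.37566·0.004682)
= 59300 / 1.14222 ≈ 51916.3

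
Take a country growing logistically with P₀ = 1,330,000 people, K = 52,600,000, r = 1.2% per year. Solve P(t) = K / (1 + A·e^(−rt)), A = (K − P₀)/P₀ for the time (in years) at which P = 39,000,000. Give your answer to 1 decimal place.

t ≈ 392.1 years

A = (52600000 − 1330000)/1330000 = 38.54887
39000000 = 52600000/(1 + 38.54887·e^(−0.012t)) → 1 + 38.54887·e^(−0.012t) = 1.34872
e^(−0.012t) = 0.009046 → t = ln(110.54456)/0.012 = 4.70542/0.012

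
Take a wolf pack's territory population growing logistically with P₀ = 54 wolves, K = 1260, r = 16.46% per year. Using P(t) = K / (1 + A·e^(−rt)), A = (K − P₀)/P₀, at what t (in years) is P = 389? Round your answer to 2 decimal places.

t ≈ 13.97 years

A = (1260 − 54)/54 = 22.33333
389 = 1260/(1 + 22.33333·e^(−0.1646t)) → 1 + 22.33333·e^(−0.1646t) = 3.23907
e^(−0.1646t) = 0.100257 → t = ln(9.97436)/0.1646 = 2.30002/0.1646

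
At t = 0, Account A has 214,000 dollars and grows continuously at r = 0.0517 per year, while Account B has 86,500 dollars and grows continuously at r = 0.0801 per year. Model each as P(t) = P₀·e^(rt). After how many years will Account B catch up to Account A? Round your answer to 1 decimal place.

t ≈ 31.9 years

214000·e^(0.0517t) = 86500·e^(0.0801t)
214000/86500 = e^((0.0801 − 0.0517)t) → ln(2.47399) = 0.0284·t
t = 0.90583 / 0.0284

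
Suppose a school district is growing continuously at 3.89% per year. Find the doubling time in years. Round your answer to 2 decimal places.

doubling time = ln(2) / |r| = 0.69315 / 0.0389

doubling time ≈ 17.82 years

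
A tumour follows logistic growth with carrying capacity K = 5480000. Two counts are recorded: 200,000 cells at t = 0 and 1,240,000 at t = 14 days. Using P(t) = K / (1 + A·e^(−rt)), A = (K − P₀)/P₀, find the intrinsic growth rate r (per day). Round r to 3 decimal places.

r ≈ 0.146 per day

A = (5480000 − 200000)/200000 = 26.4
1240000 = 5480000/(1 + 26.4·e^(−r·14)) → e^(−14r) = (4.41935 − 1)/26.4 = 0.129521
r = −ln(0.129521)/14 = 2.04391/14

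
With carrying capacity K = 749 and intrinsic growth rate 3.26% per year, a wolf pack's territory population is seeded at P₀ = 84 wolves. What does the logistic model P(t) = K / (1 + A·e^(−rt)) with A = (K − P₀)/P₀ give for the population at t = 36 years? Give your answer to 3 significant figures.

A = (749 − 84)/84 = 7.91667
P(36) = 749 / (1 + 7.91667·e^(−0.0326·36)) = 749 / (1 + 7.91667·0.309252)
= 749 / 3.44824 ≈ 217.21

≈ 217 wolves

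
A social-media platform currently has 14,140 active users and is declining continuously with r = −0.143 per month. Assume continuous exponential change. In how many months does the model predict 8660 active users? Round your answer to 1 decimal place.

t ≈ 3.4 months

8660 = 14140 · e^(-0.143·t)
t = ln(8660/14140) / -0.143 = ln(0.61245) / -0.143 = -0.49029 / -0.143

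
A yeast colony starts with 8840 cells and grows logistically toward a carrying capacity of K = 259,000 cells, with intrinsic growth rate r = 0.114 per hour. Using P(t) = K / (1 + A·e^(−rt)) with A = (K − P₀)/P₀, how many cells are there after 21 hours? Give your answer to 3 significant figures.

A = (259000 − 8840)/8840 = 28.29864
P(21) = 259000 / (1 + 28.29864·e^(−0.114·21)) = 259000 / (1 + 28.29864·0.091264)
= 259000 / 3.58264 ≈ 72292.97

≈ 72,300 cells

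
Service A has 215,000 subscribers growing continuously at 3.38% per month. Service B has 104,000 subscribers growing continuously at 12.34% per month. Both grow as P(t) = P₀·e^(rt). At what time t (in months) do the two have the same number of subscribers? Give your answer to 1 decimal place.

t ≈ 8.1 months

215000·e^(0.0338t) = 104000·e^(0.1234t)
215000/104000 = e^((0.1234 − 0.0338)t) → ln(2.06731) = 0.0896·t
t = 0.72625 / 0.0896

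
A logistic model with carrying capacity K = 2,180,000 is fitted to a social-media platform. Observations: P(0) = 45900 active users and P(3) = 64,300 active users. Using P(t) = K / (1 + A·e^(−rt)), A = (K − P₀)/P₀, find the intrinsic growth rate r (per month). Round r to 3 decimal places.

r ≈ 0.115 per month

A = (2180000 − 45900)/45900 = 46.49455
64300 = 2180000/(1 + 46.49455·e^(−r·3)) → e^(−3r) = (33.90358 − 1)/46.49455 = 0.707687
r = −ln(0.707687)/3 = 0.34575/3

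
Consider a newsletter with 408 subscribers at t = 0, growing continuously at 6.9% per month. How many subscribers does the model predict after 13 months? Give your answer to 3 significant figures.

P(13) = 408 · e^(0.069·13) = 408 · e^(0.897)
= 408 · 2.45224 ≈ 1000.51

≈ 1,000 subscribers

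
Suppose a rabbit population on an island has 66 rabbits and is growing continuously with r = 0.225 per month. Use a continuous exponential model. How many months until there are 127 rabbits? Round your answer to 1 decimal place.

t ≈ 2.9 months

127 = 66 · e^(0.225·t)
t = ln(127/66) / 0.225 = ln(1.92424) / 0.225 = 0.65453 / 0.225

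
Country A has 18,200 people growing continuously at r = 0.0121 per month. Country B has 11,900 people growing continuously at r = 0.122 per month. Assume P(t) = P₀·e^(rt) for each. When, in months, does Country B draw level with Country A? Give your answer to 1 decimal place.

18200·e^(0.0121t) = 11900·e^(0.122t)
18200/11900 = e^((0.122 − 0.0121)t) → ln(1.52941) = 0.1099·t
t = 0.42488 / 0.1099

t ≈ 3.9 months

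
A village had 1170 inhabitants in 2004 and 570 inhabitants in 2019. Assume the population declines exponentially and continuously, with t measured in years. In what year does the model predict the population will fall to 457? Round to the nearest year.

r = ln(570/1170) / 15 = -0.71912/15 ≈ -0.047942 per year
t = ln(457/1170) / r = -0.94008/-0.047942 ≈ 19.61 years after 2004

year 2024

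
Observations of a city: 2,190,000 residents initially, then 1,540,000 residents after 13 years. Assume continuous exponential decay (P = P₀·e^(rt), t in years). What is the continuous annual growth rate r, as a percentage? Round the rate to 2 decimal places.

r ≈ -2.71% per year

1540000 = 2190000 · e^(r·13)
e^(13r) = 1540000/2190000 = 0.7032
r = ln(0.7032) / 13 = -0.35212 / 13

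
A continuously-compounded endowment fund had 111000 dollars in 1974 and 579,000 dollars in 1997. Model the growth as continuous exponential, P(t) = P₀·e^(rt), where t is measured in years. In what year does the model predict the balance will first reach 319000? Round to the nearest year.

r = ln(579000/111000) / 23 = 1.65177/23 ≈ 0.071816 per year
t = ln(319000/111000) / r = 1.05566/0.071816 ≈ 14.7 years after 1974

year 1989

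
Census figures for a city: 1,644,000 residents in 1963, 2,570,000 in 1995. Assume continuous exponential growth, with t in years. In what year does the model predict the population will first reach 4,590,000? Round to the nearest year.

r = ln(2570000/1644000) / 32 = 0.44677/32 ≈ 0.013962 per year
t = ln(4590000/1644000) / r = 1.02675/0.013962 ≈ 73.54 years after 1963

year 2037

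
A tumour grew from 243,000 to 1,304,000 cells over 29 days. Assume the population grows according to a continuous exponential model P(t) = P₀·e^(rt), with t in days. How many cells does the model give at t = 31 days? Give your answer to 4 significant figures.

≈ 1,464,000 cells

r = ln(1304000/243000) / 29 ≈ 0.057936 per day
P(31) = 243000 · e^(0.057936·31) = 243000 · 6.02551 ≈ 1464197.8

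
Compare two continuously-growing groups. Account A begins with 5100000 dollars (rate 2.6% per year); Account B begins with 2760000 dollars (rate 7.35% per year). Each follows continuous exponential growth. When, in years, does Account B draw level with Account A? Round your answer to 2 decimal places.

t ≈ 12.93 years

5100000·e^(0.026t) = 2760000·e^(0.0735t)
5100000/2760000 = e^((0.0735 − 0.026)t) → ln(1.84783) = 0.0475·t
t = 0.61401 / 0.0475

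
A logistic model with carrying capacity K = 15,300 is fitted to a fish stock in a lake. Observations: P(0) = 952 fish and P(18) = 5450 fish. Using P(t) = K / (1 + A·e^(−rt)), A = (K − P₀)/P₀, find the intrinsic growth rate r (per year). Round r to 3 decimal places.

r ≈ 0.118 per year

A = (15300 − 952)/952 = 15.07143
5450 = 15300/(1 + 15.07143·e^(−r·18)) → e^(−18r) = (2.80734 − 1)/15.07143 = 0.119918
r = −ln(0.119918)/18 = 2.12094/18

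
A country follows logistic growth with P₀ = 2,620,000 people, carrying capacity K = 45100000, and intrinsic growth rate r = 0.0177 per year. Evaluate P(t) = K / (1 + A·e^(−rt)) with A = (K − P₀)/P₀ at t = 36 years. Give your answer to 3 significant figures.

A = (45100000 − 2620000)/2620000 = 16.21374
P(36) = 45100000 / (1 + 16.21374·e^(−0.0177·36)) = 45100000 / (1 + 16.21374·0.528771)
= 45100000 / 9.57335 ≈ 4710992.46

≈ 4,710,000 people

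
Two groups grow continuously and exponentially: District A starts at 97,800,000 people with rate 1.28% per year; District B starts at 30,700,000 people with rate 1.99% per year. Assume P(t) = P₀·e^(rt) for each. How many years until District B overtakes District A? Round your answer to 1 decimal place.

t ≈ 163.2 years

97800000·e^(0.0128t) = 30700000·e^(0.0199t)
97800000/30700000 = e^((0.0199 − 0.0128)t) → ln(3.18567) = 0.0071·t
t = 1.15866 / 0.0071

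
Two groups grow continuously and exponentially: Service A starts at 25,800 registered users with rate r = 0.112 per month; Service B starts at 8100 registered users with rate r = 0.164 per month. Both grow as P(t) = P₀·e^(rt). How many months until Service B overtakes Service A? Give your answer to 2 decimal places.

t ≈ 22.28 months

25800·e^(0.112t) = 8100·e^(0.164t)
25800/8100 = e^((0.164 − 0.112)t) → ln(3.18519) = 0.052·t
t = 1.15851 / 0.052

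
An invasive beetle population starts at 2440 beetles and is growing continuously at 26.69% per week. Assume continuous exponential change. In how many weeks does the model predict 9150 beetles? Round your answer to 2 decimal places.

t ≈ 4.95 weeks

9150 = 2440 · e^(0.2669·t)
t = ln(9150/2440) / 0.2669 = ln(3.75) / 0.2669 = 1.32176 / 0.2669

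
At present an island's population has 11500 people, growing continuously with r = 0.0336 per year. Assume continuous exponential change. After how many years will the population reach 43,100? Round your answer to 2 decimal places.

t ≈ 39.32 years

43100 = 11500 · e^(0.0336·t)
t = ln(43100/11500) / 0.0336 = ln(3.74783) / 0.0336 = 1.32118 / 0.0336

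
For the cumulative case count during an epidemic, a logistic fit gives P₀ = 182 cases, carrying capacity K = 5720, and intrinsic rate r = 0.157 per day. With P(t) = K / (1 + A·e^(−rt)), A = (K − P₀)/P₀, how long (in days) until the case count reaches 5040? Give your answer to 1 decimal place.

t ≈ 34.5 days

A = (5720 − 182)/182 = 30.42857
5040 = 5720/(1 + 30.42857·e^(−0.157t)) → 1 + 30.42857·e^(−0.157t) = 1.13492
e^(−0.157t) = 0.004434 → t = ln(225.52941)/0.157 = 5.41845/0.157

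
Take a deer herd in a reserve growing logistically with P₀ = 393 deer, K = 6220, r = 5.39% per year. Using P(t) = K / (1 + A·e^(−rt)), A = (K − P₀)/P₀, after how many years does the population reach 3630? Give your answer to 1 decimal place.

A = (6220 − 393)/393 = 14.82697
3630 = 6220/(1 + 14.82697·e^(−0.0539t)) → 1 + 14.82697·e^(−0.0539t) = 1.7135
e^(−0.0539t) = 0.048122 → t = ln(20.78066)/0.0539 = 3.03402/0.0539

t ≈ 56.3 years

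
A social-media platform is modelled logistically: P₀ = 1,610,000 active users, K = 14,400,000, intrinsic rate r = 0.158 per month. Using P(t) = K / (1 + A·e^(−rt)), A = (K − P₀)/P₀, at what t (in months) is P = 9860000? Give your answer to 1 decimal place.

t ≈ 18.0 months

A = (14400000 − 1610000)/1610000 = 7.9441
9860000 = 14400000/(1 + 7.9441·e^(−0.158t)) → 1 + 7.9441·e^(−0.158t) = 1.46045
e^(−0.158t) = 0.057961 → t = ln(17.25304)/0.158 = 2.84799/0.158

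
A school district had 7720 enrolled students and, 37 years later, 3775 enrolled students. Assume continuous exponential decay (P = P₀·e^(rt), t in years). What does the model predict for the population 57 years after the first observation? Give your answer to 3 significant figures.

≈ 2,560 enrolled students

r = ln(3775/7720) / 37 ≈ -0.019336 per year
P(57) = 7720 · e^(-0.019336·57) = 7720 · 0.33216 ≈ 2564.31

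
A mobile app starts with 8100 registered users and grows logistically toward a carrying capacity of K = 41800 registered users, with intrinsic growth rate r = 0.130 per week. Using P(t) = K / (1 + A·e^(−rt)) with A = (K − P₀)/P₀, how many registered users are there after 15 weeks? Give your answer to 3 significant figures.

A = (41800 − 8100)/8100 = 4.16049
P(15) = 41800 / (1 + 4.16049·e^(−0.13·15)) = 41800 / (1 + 4.16049·0.142274)
= 41800 / 1.59193 ≈ 26257.43

≈ 26,300 registered users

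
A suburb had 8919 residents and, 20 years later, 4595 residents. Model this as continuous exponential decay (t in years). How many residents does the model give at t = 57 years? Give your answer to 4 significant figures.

r = ln(4595/8919) / 20 ≈ -0.033161 per year
P(57) = 8919 · e^(-0.033161·57) = 8919 · 0.15105 ≈ 1347.19

≈ 1,347 residents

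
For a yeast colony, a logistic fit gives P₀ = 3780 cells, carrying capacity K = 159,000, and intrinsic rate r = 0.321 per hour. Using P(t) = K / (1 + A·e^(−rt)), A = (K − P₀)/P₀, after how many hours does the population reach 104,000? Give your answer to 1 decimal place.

t ≈ 13.6 hours

A = (159000 − 3780)/3780 = 41.06349
104000 = 159000/(1 + 41.06349·e^(−0.321t)) → 1 + 41.06349·e^(−0.321t) = 1.52885
e^(−0.321t) = 0.012879 → t = ln(77.64733)/0.321 = 4.35218/0.321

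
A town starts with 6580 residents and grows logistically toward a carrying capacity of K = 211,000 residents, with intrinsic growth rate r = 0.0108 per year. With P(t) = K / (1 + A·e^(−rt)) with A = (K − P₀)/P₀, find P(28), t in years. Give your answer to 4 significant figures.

≈ 8,806 residents

A = (211000 − 6580)/6580 = 31.06687
P(28) = 211000 / (1 + 31.06687·e^(−0.0108·28)) = 211000 / (1 + 31.06687·0.739042)
= 211000 / 23.95973 ≈ 8806.44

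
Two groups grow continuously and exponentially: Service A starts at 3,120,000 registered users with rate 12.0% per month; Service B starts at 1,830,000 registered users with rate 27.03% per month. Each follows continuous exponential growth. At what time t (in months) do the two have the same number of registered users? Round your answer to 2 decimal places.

t ≈ 3.55 months

3120000·e^(0.12t) = 1830000·e^(0.2703t)
3120000/1830000 = e^((0.2703 − 0.12)t) → ln(1.70492) = 0.1503·t
t = 0.53352 / 0.1503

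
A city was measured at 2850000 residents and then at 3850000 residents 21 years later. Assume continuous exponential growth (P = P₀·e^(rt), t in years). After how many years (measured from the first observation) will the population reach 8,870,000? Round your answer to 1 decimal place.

t ≈ 79.3 years

r = ln(3850000/2850000) / 21 ≈ 0.014322 per year
t = ln(8870000/2850000) / r = 1.13536 / 0.014322 ≈ 79.276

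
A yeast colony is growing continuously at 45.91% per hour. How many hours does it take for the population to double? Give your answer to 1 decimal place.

doubling time = ln(2) / |r| = 0.69315 / 0.4591

doubling time ≈ 1.5 hours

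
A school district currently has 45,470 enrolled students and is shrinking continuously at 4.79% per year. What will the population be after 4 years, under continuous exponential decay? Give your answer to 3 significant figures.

P(4) = 45470 · e^(-0.0479·4) = 45470 · e^(-0.1916)
= 45470 · 0.82564 ≈ 37541.72

≈ 37,500 enrolled students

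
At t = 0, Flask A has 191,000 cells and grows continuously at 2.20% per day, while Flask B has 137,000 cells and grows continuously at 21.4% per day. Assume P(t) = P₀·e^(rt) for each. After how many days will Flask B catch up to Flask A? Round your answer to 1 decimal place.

t ≈ 1.7 days

191000·e^(0.022t) = 137000·e^(0.214t)
191000/137000 = e^((0.214 − 0.022)t) → ln(1.39416) = 0.192·t
t = 0.33229 / 0.192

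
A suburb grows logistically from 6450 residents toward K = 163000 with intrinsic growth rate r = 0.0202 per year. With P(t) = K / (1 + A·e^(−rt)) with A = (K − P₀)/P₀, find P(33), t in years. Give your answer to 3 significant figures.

A = (163000 − 6450)/6450 = 24.27132
P(33) = 163000 / (1 + 24.27132·e^(−0.0202·33)) = 163000 / (1 + 24.27132·0.513451)
= 163000 / 13.46214 ≈ 12108.03

≈ 12,100 residents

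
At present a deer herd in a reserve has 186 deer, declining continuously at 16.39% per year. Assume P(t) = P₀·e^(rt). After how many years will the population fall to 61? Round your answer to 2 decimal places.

t ≈ 6.80 years

61 = 186 · e^(-0.1639·t)
t = ln(61/186) / -0.1639 = ln(0.32796) / -0.1639 = -1.11487 / -0.1639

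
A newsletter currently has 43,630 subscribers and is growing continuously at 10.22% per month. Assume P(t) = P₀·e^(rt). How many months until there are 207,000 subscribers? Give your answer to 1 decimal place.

207000 = 43630 · e^(0.1022·t)
t = ln(207000/43630) / 0.1022 = ln(4.74444) / 0.1022 = 1.55697 / 0.1022

t ≈ 15.2 months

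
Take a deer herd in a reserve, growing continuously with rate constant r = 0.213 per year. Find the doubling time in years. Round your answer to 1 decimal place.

doubling time = ln(2) / |r| = 0.69315 / 0.213

doubling time ≈ 3.3 years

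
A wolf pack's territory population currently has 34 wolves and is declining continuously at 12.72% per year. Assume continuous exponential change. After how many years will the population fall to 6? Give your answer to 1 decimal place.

6 = 34 · e^(-0.1272·t)
t = ln(6/34) / -0.1272 = ln(0.17647) / -0.1272 = -1.7346 / -0.1272

t ≈ 13.6 years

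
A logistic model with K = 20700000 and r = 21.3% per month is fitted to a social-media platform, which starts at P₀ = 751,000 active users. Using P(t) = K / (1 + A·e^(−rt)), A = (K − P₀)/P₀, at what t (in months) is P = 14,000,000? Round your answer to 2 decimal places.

t ≈ 18.86 months

A = (20700000 − 751000)/751000 = 26.56325
14000000 = 20700000/(1 + 26.56325·e^(−0.213t)) → 1 + 26.56325·e^(−0.213t) = 1.47857
e^(−0.213t) = 0.018016 → t = ln(55.5053)/0.213 = 4.01648/0.213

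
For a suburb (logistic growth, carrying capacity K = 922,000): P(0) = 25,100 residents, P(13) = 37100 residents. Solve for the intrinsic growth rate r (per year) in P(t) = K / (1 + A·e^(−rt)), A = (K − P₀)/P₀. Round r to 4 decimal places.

r ≈ 0.0311 per year

A = (922000 − 25100)/25100 = 35.73307
37100 = 922000/(1 + 35.73307·e^(−r·13)) → e^(−13r) = (24.85175 − 1)/35.73307 = 0.667498
r = −ln(0.667498)/13 = 0.40422/13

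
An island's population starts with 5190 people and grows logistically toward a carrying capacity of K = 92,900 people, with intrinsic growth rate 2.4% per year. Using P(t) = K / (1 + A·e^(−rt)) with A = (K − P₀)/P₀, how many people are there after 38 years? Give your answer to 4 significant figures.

≈ 11,930 people

A = (92900 − 5190)/5190 = 16.89981
P(38) = 92900 / (1 + 16.89981·e^(−0.024·38)) = 92900 / (1 + 16.89981·0.40172)
= 92900 / 7.78899 ≈ 11927.09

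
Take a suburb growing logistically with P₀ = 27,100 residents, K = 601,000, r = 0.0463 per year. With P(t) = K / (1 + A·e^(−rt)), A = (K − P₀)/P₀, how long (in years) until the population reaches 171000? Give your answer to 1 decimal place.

t ≈ 46.0 years

A = (601000 − 27100)/27100 = 21.17712
171000 = 601000/(1 + 21.17712·e^(−0.0463t)) → 1 + 21.17712·e^(−0.0463t) = 3.51462
e^(−0.0463t) = 0.118742 → t = ln(8.4216)/0.0463 = 2.1308/0.0463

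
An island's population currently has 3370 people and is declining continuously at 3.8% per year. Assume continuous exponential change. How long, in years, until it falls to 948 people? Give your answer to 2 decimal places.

948 = 3370 · e^(-0.038·t)
t = ln(948/3370) / -0.038 = ln(0.28131) / -0.038 = -1.26831 / -0.038

t ≈ 33.38 years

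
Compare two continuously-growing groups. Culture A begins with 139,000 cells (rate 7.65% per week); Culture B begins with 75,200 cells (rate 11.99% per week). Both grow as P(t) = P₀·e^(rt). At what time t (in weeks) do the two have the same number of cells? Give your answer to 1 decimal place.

t ≈ 14.2 weeks

139000·e^(0.0765t) = 75200·e^(0.1199t)
139000/75200 = e^((0.1199 − 0.0765)t) → ln(1.8484) = 0.0434·t
t = 0.61432 / 0.0434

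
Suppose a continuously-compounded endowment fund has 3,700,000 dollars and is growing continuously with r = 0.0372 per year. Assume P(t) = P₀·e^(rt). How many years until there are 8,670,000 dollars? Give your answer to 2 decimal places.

t ≈ 22.89 years

8670000 = 3700000 · e^(0.0372·t)
t = ln(8670000/3700000) / 0.0372 = ln(2.34324) / 0.0372 = 0.85154 / 0.0372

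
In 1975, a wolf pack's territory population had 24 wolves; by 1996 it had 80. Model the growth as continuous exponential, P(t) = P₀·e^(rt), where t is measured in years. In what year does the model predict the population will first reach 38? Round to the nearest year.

year 1983

r = ln(80/24) / 21 = 1.20397/21 ≈ 0.057332 per year
t = ln(38/24) / r = 0.45953/0.057332 ≈ 8.02 years after 1975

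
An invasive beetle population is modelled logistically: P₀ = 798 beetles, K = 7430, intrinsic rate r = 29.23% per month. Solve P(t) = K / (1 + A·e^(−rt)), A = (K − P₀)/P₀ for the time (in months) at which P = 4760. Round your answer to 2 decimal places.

t ≈ 9.22 months

A = (7430 − 798)/798 = 8.31078
4760 = 7430/(1 + 8.31078·e^(−0.2923t)) → 1 + 8.31078·e^(−0.2923t) = 1.56092
e^(−0.2923t) = 0.067494 → t = ln(14.81622)/0.2923 = 2.69572/0.2923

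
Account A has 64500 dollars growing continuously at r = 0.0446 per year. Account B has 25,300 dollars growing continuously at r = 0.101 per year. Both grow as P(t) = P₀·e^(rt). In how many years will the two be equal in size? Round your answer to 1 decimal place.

64500·e^(0.0446t) = 25300·e^(0.101t)
64500/25300 = e^((0.101 − 0.0446)t) → ln(2.54941) = 0.0564·t
t = 0.93586 / 0.0564

t ≈ 16.6 years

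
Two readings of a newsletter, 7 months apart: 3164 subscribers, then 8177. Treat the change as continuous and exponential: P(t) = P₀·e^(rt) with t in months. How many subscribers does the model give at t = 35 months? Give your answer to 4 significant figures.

≈ 364,800 subscribers

r = ln(8177/3164) / 7 ≈ 0.135641 per month
P(35) = 3164 · e^(0.135641·35) = 3164 · 115.28893 ≈ 364774.18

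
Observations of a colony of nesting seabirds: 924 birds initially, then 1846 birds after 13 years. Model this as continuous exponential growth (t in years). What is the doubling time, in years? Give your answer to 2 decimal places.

doubling time ≈ 13.02 years

r = ln(1846/924) / 13 = ln(1.99784) / 13 ≈ 0.053236 per year
doubling time = ln 2 / |r| = 0.69315 / 0.053236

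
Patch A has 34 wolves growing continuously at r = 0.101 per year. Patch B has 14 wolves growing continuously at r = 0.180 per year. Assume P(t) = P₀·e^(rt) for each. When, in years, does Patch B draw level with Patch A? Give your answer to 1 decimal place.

t ≈ 11.2 years

34·e^(0.101t) = 14·e^(0.18t)
34/14 = e^((0.18 − 0.101)t) → ln(2.42857) = 0.079·t
t = 0.8873 / 0.079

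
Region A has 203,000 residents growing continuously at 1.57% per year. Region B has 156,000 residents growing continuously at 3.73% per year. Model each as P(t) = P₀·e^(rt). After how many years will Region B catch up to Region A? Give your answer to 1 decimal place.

203000·e^(0.0157t) = 156000·e^(0.0373t)
203000/156000 = e^((0.0373 − 0.0157)t) → ln(1.30128) = 0.0216·t
t = 0.26335 / 0.0216

t ≈ 12.2 years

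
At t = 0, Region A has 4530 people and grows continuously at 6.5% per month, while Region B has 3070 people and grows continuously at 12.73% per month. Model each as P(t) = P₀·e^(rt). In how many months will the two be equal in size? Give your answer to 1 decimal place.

4530·e^(0.065t) = 3070·e^(0.1273t)
4530/3070 = e^((0.1273 − 0.065)t) → ln(1.47557) = 0.0623·t
t = 0.38904 / 0.0623

t ≈ 6.2 months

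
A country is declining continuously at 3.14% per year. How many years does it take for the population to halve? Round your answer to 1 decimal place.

half-life ≈ 22.1 years

half-life = ln(2) / |r| = 0.69315 / 0.0314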